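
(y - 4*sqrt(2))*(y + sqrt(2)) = y^2 - 3*sqrt(2)*y - 8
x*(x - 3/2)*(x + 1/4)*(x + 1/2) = x^4 - 3*x^3/4 - x^2 - 3*x/16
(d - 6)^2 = d^2 - 12*d + 36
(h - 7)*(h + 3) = h^2 - 4*h - 21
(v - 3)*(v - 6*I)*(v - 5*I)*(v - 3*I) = v^4 - 3*v^3 - 14*I*v^3 - 63*v^2 + 42*I*v^2 + 189*v + 90*I*v - 270*I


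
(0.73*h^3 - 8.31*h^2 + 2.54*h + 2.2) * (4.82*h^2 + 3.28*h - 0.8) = 3.5186*h^5 - 37.6598*h^4 - 15.598*h^3 + 25.5832*h^2 + 5.184*h - 1.76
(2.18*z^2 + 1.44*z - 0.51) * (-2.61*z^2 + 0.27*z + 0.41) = -5.6898*z^4 - 3.1698*z^3 + 2.6137*z^2 + 0.4527*z - 0.2091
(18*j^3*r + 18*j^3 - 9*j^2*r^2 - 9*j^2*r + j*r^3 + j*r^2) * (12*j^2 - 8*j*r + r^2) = 216*j^5*r + 216*j^5 - 252*j^4*r^2 - 252*j^4*r + 102*j^3*r^3 + 102*j^3*r^2 - 17*j^2*r^4 - 17*j^2*r^3 + j*r^5 + j*r^4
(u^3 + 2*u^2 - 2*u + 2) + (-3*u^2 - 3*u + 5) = u^3 - u^2 - 5*u + 7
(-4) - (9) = -13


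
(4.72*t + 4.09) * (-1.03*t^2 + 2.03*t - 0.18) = -4.8616*t^3 + 5.3689*t^2 + 7.4531*t - 0.7362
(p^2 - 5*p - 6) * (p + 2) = p^3 - 3*p^2 - 16*p - 12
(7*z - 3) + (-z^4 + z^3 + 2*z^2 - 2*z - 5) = -z^4 + z^3 + 2*z^2 + 5*z - 8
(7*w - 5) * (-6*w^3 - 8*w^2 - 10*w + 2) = -42*w^4 - 26*w^3 - 30*w^2 + 64*w - 10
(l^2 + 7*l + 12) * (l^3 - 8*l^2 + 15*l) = l^5 - l^4 - 29*l^3 + 9*l^2 + 180*l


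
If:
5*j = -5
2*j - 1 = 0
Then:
No Solution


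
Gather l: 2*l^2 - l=2*l^2 - l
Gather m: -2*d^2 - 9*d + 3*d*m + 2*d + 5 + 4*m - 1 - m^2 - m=-2*d^2 - 7*d - m^2 + m*(3*d + 3) + 4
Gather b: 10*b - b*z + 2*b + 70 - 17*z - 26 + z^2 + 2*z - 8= b*(12 - z) + z^2 - 15*z + 36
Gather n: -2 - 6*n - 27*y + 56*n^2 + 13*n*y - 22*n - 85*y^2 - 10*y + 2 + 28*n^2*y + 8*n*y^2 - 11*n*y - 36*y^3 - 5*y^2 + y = n^2*(28*y + 56) + n*(8*y^2 + 2*y - 28) - 36*y^3 - 90*y^2 - 36*y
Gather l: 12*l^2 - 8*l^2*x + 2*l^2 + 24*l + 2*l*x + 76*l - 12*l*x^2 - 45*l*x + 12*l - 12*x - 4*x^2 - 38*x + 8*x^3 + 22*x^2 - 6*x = l^2*(14 - 8*x) + l*(-12*x^2 - 43*x + 112) + 8*x^3 + 18*x^2 - 56*x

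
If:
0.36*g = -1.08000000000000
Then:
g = -3.00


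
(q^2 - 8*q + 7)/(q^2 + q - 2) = (q - 7)/(q + 2)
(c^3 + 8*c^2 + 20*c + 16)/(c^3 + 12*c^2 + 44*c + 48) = (c + 2)/(c + 6)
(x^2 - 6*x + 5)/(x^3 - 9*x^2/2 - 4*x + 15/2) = 2/(2*x + 3)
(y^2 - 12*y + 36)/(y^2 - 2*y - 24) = (y - 6)/(y + 4)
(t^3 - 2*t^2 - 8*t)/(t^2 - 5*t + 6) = t*(t^2 - 2*t - 8)/(t^2 - 5*t + 6)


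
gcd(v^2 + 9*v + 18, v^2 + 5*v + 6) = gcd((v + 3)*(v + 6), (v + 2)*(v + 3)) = v + 3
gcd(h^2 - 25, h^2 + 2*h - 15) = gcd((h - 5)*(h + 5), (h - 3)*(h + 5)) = h + 5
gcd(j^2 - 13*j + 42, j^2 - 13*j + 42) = j^2 - 13*j + 42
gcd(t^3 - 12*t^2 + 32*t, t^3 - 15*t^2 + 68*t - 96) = t^2 - 12*t + 32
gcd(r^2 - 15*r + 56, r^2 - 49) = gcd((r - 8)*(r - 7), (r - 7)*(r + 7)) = r - 7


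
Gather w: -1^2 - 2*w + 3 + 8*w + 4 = 6*w + 6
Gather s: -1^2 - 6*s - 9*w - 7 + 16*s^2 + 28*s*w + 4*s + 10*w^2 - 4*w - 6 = 16*s^2 + s*(28*w - 2) + 10*w^2 - 13*w - 14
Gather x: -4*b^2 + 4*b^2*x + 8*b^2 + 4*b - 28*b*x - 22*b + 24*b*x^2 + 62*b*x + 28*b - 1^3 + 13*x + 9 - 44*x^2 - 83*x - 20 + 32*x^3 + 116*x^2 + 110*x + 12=4*b^2 + 10*b + 32*x^3 + x^2*(24*b + 72) + x*(4*b^2 + 34*b + 40)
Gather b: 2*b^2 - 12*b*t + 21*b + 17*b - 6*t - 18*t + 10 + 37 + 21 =2*b^2 + b*(38 - 12*t) - 24*t + 68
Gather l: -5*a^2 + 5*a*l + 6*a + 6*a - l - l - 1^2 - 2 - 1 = -5*a^2 + 12*a + l*(5*a - 2) - 4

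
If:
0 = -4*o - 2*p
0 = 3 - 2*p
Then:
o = -3/4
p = 3/2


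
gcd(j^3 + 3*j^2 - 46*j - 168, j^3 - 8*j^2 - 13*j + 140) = j^2 - 3*j - 28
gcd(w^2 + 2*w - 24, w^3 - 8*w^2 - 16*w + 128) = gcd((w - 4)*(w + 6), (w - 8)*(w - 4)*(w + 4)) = w - 4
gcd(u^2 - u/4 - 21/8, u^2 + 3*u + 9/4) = u + 3/2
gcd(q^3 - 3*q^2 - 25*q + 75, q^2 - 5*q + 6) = q - 3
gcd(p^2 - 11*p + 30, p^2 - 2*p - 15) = p - 5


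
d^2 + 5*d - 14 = (d - 2)*(d + 7)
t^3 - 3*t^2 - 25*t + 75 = (t - 5)*(t - 3)*(t + 5)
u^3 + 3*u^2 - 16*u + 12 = (u - 2)*(u - 1)*(u + 6)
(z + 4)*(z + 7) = z^2 + 11*z + 28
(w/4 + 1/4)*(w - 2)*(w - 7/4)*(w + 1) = w^4/4 - 7*w^3/16 - 3*w^2/4 + 13*w/16 + 7/8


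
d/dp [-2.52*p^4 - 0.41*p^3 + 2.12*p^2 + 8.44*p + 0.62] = -10.08*p^3 - 1.23*p^2 + 4.24*p + 8.44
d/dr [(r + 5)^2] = 2*r + 10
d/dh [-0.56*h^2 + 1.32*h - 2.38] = 1.32 - 1.12*h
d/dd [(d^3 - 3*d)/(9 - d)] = (-2*d^3 + 27*d^2 - 27)/(d^2 - 18*d + 81)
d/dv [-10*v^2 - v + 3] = -20*v - 1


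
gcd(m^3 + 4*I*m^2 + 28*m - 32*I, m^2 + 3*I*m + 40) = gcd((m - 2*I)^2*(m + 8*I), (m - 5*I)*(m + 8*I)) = m + 8*I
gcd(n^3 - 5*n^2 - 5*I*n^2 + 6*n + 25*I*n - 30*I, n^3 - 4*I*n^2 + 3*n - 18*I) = 1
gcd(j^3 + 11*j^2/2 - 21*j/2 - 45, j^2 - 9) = j - 3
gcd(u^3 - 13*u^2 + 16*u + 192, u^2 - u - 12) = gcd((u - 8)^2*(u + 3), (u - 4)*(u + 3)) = u + 3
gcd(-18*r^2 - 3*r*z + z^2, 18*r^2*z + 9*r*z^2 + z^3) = 3*r + z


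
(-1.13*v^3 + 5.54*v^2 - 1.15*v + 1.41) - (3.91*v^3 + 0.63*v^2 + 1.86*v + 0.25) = -5.04*v^3 + 4.91*v^2 - 3.01*v + 1.16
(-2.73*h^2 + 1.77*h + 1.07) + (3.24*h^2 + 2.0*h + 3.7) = 0.51*h^2 + 3.77*h + 4.77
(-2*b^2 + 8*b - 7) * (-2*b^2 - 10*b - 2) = 4*b^4 + 4*b^3 - 62*b^2 + 54*b + 14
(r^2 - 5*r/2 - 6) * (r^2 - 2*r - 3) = r^4 - 9*r^3/2 - 4*r^2 + 39*r/2 + 18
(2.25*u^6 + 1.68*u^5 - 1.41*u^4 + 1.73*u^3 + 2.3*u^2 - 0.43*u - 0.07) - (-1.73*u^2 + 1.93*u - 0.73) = 2.25*u^6 + 1.68*u^5 - 1.41*u^4 + 1.73*u^3 + 4.03*u^2 - 2.36*u + 0.66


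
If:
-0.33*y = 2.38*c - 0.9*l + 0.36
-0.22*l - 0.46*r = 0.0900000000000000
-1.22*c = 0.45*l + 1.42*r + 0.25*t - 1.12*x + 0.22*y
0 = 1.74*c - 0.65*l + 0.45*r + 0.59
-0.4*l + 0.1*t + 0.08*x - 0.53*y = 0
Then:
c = 0.284423483779972 - 0.578896332863188*y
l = 1.15214210155148 - 1.16419252468265*y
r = 0.556787729196051*y - 0.746676657263752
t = 0.67880209001154*y + 4.02837334914733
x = 0.725243821323247 - 0.044465235927683*y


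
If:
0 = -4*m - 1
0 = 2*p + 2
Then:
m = -1/4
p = -1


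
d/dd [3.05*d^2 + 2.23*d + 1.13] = 6.1*d + 2.23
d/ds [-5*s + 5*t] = -5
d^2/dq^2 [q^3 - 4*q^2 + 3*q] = 6*q - 8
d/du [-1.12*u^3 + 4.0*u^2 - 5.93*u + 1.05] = -3.36*u^2 + 8.0*u - 5.93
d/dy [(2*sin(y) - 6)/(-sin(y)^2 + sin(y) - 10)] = 2*(sin(y)^2 - 6*sin(y) - 7)*cos(y)/(sin(y)^2 - sin(y) + 10)^2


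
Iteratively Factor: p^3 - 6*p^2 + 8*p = (p)*(p^2 - 6*p + 8) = p*(p - 4)*(p - 2)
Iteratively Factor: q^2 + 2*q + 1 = (q + 1)*(q + 1)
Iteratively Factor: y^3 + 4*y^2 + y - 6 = (y + 3)*(y^2 + y - 2) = (y + 2)*(y + 3)*(y - 1)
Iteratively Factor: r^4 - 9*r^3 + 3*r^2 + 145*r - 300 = (r - 5)*(r^3 - 4*r^2 - 17*r + 60) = (r - 5)*(r + 4)*(r^2 - 8*r + 15) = (r - 5)^2*(r + 4)*(r - 3)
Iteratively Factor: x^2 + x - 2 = (x - 1)*(x + 2)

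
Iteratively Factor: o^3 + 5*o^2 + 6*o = (o)*(o^2 + 5*o + 6) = o*(o + 2)*(o + 3)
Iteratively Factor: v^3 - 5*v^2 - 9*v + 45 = (v + 3)*(v^2 - 8*v + 15) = (v - 3)*(v + 3)*(v - 5)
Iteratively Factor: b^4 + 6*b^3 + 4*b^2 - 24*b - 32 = (b + 2)*(b^3 + 4*b^2 - 4*b - 16) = (b - 2)*(b + 2)*(b^2 + 6*b + 8) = (b - 2)*(b + 2)^2*(b + 4)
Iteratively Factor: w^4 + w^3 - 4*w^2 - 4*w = (w + 2)*(w^3 - w^2 - 2*w) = w*(w + 2)*(w^2 - w - 2) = w*(w - 2)*(w + 2)*(w + 1)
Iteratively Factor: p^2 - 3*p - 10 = (p + 2)*(p - 5)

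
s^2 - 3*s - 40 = (s - 8)*(s + 5)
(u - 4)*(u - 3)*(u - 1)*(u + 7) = u^4 - u^3 - 37*u^2 + 121*u - 84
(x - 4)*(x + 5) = x^2 + x - 20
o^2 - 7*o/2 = o*(o - 7/2)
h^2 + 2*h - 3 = (h - 1)*(h + 3)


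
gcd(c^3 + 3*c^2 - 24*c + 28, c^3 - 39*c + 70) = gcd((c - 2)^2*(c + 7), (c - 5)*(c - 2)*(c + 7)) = c^2 + 5*c - 14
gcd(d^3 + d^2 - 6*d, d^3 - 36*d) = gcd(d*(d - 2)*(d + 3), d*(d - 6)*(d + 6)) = d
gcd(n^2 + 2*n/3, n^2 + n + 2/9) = n + 2/3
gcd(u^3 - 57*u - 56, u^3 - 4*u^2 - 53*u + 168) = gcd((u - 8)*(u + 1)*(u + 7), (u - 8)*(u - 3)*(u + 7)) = u^2 - u - 56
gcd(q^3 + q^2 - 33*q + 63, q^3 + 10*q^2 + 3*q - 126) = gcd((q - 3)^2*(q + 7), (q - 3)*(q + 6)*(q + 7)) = q^2 + 4*q - 21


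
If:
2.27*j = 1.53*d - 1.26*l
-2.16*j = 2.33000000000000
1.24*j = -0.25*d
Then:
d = 5.35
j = -1.08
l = 8.44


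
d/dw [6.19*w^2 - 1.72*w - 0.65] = 12.38*w - 1.72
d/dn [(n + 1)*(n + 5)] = 2*n + 6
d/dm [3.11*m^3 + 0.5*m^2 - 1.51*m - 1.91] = 9.33*m^2 + 1.0*m - 1.51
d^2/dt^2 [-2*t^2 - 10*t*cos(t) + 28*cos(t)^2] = 10*t*cos(t) + 112*sin(t)^2 + 20*sin(t) - 60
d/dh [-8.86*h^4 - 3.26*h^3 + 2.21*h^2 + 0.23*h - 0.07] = -35.44*h^3 - 9.78*h^2 + 4.42*h + 0.23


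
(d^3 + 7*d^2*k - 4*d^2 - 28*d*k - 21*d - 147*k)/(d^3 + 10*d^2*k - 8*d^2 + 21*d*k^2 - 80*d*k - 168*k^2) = (d^2 - 4*d - 21)/(d^2 + 3*d*k - 8*d - 24*k)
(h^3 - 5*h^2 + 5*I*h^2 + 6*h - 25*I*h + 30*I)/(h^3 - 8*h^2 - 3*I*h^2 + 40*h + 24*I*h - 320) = (h^2 - 5*h + 6)/(h^2 - 8*h*(1 + I) + 64*I)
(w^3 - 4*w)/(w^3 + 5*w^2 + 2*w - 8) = w*(w - 2)/(w^2 + 3*w - 4)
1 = 1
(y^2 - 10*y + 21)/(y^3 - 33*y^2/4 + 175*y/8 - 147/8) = 8*(y - 7)/(8*y^2 - 42*y + 49)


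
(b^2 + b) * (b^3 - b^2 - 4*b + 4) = b^5 - 5*b^3 + 4*b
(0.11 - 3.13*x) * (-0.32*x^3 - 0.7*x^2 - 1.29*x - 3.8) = 1.0016*x^4 + 2.1558*x^3 + 3.9607*x^2 + 11.7521*x - 0.418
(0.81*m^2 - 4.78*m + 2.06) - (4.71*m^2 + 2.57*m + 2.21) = -3.9*m^2 - 7.35*m - 0.15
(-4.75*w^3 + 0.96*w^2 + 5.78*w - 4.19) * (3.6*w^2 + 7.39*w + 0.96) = -17.1*w^5 - 31.6465*w^4 + 23.3424*w^3 + 28.5518*w^2 - 25.4153*w - 4.0224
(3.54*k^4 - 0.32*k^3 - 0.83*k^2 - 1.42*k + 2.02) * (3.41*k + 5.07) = 12.0714*k^5 + 16.8566*k^4 - 4.4527*k^3 - 9.0503*k^2 - 0.311199999999999*k + 10.2414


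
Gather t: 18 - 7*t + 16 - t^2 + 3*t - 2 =-t^2 - 4*t + 32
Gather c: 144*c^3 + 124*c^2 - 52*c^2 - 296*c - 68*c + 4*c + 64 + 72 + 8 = 144*c^3 + 72*c^2 - 360*c + 144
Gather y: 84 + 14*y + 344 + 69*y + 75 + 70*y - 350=153*y + 153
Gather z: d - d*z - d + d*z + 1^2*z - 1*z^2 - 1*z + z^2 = 0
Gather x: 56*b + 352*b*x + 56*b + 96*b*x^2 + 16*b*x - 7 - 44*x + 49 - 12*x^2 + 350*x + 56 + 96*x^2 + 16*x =112*b + x^2*(96*b + 84) + x*(368*b + 322) + 98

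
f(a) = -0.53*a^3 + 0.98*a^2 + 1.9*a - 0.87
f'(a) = -1.59*a^2 + 1.96*a + 1.9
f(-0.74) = -1.52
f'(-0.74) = -0.42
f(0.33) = -0.16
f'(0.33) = 2.37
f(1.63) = 2.54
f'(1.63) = 0.87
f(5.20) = -39.01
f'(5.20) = -30.90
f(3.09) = -1.28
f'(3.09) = -7.23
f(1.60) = 2.51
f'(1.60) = 0.97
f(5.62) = -53.32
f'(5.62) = -37.30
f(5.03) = -33.97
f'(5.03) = -28.47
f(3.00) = -0.66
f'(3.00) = -6.53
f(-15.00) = 1979.88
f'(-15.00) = -385.25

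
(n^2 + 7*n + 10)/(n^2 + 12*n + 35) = (n + 2)/(n + 7)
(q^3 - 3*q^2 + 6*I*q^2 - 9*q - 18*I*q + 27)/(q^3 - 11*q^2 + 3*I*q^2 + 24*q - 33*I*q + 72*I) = (q + 3*I)/(q - 8)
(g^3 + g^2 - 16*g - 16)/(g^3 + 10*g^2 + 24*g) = (g^2 - 3*g - 4)/(g*(g + 6))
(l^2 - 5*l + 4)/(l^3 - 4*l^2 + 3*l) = (l - 4)/(l*(l - 3))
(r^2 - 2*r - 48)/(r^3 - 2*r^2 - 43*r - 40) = (r + 6)/(r^2 + 6*r + 5)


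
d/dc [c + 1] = 1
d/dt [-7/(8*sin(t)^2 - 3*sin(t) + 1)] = 7*(16*sin(t) - 3)*cos(t)/(8*sin(t)^2 - 3*sin(t) + 1)^2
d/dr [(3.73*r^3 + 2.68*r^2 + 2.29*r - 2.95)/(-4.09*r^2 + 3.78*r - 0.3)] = (-15.2557*r^4 + 28.1988*r^3 + 16.1395*r^2 - 25.739*r + 10.464)/(16.7281*r^4 - 30.9204*r^3 + 16.7424*r^2 - 2.268*r + 0.09)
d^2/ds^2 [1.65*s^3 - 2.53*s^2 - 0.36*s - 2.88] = 9.9*s - 5.06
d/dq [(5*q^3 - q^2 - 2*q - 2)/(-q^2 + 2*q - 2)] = (-5*q^4 + 20*q^3 - 34*q^2 + 8)/(q^4 - 4*q^3 + 8*q^2 - 8*q + 4)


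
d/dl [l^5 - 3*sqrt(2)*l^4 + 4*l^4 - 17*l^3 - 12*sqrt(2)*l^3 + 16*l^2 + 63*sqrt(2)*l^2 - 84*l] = 5*l^4 - 12*sqrt(2)*l^3 + 16*l^3 - 51*l^2 - 36*sqrt(2)*l^2 + 32*l + 126*sqrt(2)*l - 84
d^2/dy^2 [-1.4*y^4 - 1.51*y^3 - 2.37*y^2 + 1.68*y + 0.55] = -16.8*y^2 - 9.06*y - 4.74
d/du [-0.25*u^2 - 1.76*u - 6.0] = -0.5*u - 1.76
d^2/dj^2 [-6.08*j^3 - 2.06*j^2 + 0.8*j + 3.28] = -36.48*j - 4.12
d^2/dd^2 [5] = 0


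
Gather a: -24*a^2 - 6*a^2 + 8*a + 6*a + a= -30*a^2 + 15*a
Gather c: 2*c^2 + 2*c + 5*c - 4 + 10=2*c^2 + 7*c + 6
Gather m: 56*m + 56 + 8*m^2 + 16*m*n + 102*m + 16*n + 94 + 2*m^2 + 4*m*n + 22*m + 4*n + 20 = 10*m^2 + m*(20*n + 180) + 20*n + 170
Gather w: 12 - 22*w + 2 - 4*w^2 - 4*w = -4*w^2 - 26*w + 14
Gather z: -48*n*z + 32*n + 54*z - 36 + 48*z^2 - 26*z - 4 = 32*n + 48*z^2 + z*(28 - 48*n) - 40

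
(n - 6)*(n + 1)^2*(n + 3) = n^4 - n^3 - 23*n^2 - 39*n - 18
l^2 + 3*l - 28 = (l - 4)*(l + 7)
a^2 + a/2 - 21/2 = (a - 3)*(a + 7/2)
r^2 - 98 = (r - 7*sqrt(2))*(r + 7*sqrt(2))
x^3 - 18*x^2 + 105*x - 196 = (x - 7)^2*(x - 4)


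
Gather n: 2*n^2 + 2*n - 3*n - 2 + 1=2*n^2 - n - 1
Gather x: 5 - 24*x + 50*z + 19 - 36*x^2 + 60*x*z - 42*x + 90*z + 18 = -36*x^2 + x*(60*z - 66) + 140*z + 42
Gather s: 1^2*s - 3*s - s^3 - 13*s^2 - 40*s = -s^3 - 13*s^2 - 42*s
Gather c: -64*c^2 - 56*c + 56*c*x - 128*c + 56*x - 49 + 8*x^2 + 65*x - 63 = -64*c^2 + c*(56*x - 184) + 8*x^2 + 121*x - 112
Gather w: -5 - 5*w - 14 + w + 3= -4*w - 16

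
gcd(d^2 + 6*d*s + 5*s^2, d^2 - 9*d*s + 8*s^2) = 1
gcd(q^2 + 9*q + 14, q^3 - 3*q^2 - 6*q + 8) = q + 2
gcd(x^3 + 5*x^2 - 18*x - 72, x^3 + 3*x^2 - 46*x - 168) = x + 6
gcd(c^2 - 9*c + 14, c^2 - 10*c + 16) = c - 2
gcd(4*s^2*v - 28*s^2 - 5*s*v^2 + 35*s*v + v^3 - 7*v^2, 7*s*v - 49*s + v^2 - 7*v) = v - 7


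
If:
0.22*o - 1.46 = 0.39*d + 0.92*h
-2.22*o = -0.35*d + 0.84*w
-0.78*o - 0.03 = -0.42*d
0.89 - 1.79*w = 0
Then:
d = -0.39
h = -1.48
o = -0.25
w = 0.50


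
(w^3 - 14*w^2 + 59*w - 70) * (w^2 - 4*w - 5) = w^5 - 18*w^4 + 110*w^3 - 236*w^2 - 15*w + 350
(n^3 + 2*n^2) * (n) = n^4 + 2*n^3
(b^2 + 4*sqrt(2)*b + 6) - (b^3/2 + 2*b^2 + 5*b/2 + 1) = -b^3/2 - b^2 - 5*b/2 + 4*sqrt(2)*b + 5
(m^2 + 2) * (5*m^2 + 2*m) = 5*m^4 + 2*m^3 + 10*m^2 + 4*m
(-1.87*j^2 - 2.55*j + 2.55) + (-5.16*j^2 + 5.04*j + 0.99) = -7.03*j^2 + 2.49*j + 3.54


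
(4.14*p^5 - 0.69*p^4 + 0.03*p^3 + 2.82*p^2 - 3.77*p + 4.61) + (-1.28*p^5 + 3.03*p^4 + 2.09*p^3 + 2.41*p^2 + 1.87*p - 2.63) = 2.86*p^5 + 2.34*p^4 + 2.12*p^3 + 5.23*p^2 - 1.9*p + 1.98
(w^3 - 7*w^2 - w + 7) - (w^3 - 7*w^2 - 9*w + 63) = 8*w - 56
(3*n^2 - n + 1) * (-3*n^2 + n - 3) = -9*n^4 + 6*n^3 - 13*n^2 + 4*n - 3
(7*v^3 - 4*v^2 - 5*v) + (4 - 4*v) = 7*v^3 - 4*v^2 - 9*v + 4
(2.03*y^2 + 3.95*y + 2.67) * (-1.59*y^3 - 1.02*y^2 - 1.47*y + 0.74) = -3.2277*y^5 - 8.3511*y^4 - 11.2584*y^3 - 7.0277*y^2 - 1.0019*y + 1.9758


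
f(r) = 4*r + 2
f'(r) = 4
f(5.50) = 24.00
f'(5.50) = 4.00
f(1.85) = 9.40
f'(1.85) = 4.00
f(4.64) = 20.56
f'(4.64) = 4.00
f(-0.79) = -1.16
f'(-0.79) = 4.00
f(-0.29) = 0.84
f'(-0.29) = 4.00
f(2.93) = 13.72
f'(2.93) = 4.00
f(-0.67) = -0.68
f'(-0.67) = 4.00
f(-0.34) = 0.64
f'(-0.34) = 4.00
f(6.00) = 26.00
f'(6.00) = 4.00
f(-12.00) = -46.00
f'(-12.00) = 4.00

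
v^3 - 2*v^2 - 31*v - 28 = (v - 7)*(v + 1)*(v + 4)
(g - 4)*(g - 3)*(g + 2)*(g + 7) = g^4 + 2*g^3 - 37*g^2 + 10*g + 168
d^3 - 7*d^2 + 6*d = d*(d - 6)*(d - 1)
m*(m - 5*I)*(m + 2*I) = m^3 - 3*I*m^2 + 10*m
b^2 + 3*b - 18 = (b - 3)*(b + 6)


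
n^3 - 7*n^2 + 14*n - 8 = (n - 4)*(n - 2)*(n - 1)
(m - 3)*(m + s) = m^2 + m*s - 3*m - 3*s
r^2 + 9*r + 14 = (r + 2)*(r + 7)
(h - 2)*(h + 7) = h^2 + 5*h - 14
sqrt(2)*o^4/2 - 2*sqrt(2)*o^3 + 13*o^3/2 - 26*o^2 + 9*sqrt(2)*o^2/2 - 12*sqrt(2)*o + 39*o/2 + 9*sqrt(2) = (o - 3)*(o - 1)*(o + 6*sqrt(2))*(sqrt(2)*o/2 + 1/2)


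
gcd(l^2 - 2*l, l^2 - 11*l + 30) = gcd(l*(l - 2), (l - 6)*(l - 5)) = 1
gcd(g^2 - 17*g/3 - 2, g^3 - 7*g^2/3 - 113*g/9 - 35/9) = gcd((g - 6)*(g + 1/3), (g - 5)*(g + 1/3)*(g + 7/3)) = g + 1/3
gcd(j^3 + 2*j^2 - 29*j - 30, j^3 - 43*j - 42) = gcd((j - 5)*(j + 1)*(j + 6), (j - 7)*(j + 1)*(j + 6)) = j^2 + 7*j + 6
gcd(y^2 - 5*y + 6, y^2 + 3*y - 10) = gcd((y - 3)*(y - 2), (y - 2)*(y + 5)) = y - 2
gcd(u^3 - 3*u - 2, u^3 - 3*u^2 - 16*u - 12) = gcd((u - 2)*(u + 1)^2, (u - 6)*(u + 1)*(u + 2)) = u + 1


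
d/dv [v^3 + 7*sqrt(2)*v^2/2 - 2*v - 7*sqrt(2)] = 3*v^2 + 7*sqrt(2)*v - 2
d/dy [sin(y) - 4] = cos(y)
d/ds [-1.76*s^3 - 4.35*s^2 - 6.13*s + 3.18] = -5.28*s^2 - 8.7*s - 6.13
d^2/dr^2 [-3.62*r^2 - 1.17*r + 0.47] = -7.24000000000000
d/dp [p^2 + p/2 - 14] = 2*p + 1/2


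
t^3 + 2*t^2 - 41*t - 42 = (t - 6)*(t + 1)*(t + 7)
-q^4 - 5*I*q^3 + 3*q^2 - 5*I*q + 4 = (q - I)*(q + 4*I)*(-I*q + 1)^2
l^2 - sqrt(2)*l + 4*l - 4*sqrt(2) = (l + 4)*(l - sqrt(2))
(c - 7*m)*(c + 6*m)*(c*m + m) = c^3*m - c^2*m^2 + c^2*m - 42*c*m^3 - c*m^2 - 42*m^3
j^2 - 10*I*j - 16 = (j - 8*I)*(j - 2*I)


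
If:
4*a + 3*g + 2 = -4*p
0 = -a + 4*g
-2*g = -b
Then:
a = -16*p/19 - 8/19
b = -8*p/19 - 4/19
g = -4*p/19 - 2/19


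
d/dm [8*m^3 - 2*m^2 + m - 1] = 24*m^2 - 4*m + 1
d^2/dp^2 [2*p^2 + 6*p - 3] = 4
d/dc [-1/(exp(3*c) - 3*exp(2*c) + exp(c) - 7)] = (3*exp(2*c) - 6*exp(c) + 1)*exp(c)/(exp(3*c) - 3*exp(2*c) + exp(c) - 7)^2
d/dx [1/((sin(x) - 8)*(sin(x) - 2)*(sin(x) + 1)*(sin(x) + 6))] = (-4*sin(x)^3 + 9*sin(x)^2 + 96*sin(x) - 52)*cos(x)/((sin(x) - 8)^2*(sin(x) - 2)^2*(sin(x) + 1)^2*(sin(x) + 6)^2)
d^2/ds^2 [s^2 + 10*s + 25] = 2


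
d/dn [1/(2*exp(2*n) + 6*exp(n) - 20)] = (-exp(n) - 3/2)*exp(n)/(exp(2*n) + 3*exp(n) - 10)^2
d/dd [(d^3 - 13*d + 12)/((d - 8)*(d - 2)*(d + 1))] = (-9*d^4 + 38*d^3 - 105*d^2 + 216*d - 280)/(d^6 - 18*d^5 + 93*d^4 - 76*d^3 - 252*d^2 + 192*d + 256)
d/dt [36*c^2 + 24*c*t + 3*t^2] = 24*c + 6*t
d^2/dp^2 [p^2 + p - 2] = 2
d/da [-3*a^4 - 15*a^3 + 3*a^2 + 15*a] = -12*a^3 - 45*a^2 + 6*a + 15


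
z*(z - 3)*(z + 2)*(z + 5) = z^4 + 4*z^3 - 11*z^2 - 30*z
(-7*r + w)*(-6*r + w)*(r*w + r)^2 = 42*r^4*w^2 + 84*r^4*w + 42*r^4 - 13*r^3*w^3 - 26*r^3*w^2 - 13*r^3*w + r^2*w^4 + 2*r^2*w^3 + r^2*w^2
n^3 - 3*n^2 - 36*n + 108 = (n - 6)*(n - 3)*(n + 6)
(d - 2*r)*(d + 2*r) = d^2 - 4*r^2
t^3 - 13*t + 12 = (t - 3)*(t - 1)*(t + 4)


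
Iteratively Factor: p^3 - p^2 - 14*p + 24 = (p - 3)*(p^2 + 2*p - 8) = (p - 3)*(p + 4)*(p - 2)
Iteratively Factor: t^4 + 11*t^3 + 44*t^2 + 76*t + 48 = (t + 4)*(t^3 + 7*t^2 + 16*t + 12) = (t + 2)*(t + 4)*(t^2 + 5*t + 6) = (t + 2)*(t + 3)*(t + 4)*(t + 2)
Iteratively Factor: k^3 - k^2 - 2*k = (k)*(k^2 - k - 2) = k*(k + 1)*(k - 2)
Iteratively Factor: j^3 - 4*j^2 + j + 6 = (j - 2)*(j^2 - 2*j - 3) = (j - 2)*(j + 1)*(j - 3)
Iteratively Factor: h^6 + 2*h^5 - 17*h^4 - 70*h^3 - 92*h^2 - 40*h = (h + 2)*(h^5 - 17*h^3 - 36*h^2 - 20*h) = (h + 2)^2*(h^4 - 2*h^3 - 13*h^2 - 10*h) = h*(h + 2)^2*(h^3 - 2*h^2 - 13*h - 10) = h*(h + 2)^3*(h^2 - 4*h - 5) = h*(h - 5)*(h + 2)^3*(h + 1)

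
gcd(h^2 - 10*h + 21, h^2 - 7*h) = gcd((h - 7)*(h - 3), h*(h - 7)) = h - 7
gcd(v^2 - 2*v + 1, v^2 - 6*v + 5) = v - 1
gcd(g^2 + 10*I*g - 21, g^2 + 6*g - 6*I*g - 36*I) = 1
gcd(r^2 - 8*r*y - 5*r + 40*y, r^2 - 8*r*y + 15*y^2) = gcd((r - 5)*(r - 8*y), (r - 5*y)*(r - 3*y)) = 1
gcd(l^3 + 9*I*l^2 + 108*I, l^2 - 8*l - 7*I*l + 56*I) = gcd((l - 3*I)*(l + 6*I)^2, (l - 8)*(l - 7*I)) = 1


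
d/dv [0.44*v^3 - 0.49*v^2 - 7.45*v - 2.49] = 1.32*v^2 - 0.98*v - 7.45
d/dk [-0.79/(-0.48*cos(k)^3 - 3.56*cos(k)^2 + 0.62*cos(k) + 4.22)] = (1.1376*cos(k)^2 + 5.6248*cos(k) - 0.4898)*sin(k)/(0.48*cos(k)^3 + 3.56*cos(k)^2 - 0.62*cos(k) - 4.22)^2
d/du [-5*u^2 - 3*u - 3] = -10*u - 3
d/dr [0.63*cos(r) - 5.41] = -0.63*sin(r)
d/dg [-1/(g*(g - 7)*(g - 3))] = (g*(g - 7) + g*(g - 3) + (g - 7)*(g - 3))/(g^2*(g - 7)^2*(g - 3)^2)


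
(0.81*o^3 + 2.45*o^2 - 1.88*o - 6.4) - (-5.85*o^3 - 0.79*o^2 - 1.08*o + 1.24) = 6.66*o^3 + 3.24*o^2 - 0.8*o - 7.64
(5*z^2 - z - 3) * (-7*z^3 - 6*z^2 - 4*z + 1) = -35*z^5 - 23*z^4 + 7*z^3 + 27*z^2 + 11*z - 3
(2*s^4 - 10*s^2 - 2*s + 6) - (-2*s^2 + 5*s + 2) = 2*s^4 - 8*s^2 - 7*s + 4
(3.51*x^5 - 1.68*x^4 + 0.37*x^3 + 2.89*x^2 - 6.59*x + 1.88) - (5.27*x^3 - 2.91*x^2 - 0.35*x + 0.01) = 3.51*x^5 - 1.68*x^4 - 4.9*x^3 + 5.8*x^2 - 6.24*x + 1.87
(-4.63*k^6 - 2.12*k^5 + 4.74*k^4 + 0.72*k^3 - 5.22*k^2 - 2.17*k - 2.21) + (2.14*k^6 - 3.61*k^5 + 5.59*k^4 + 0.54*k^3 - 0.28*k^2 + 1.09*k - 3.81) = -2.49*k^6 - 5.73*k^5 + 10.33*k^4 + 1.26*k^3 - 5.5*k^2 - 1.08*k - 6.02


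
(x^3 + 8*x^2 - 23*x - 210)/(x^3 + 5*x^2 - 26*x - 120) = (x + 7)/(x + 4)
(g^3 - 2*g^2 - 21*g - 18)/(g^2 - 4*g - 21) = (g^2 - 5*g - 6)/(g - 7)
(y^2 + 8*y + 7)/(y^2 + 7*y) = (y + 1)/y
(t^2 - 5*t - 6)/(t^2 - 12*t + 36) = (t + 1)/(t - 6)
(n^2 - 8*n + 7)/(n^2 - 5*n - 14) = (n - 1)/(n + 2)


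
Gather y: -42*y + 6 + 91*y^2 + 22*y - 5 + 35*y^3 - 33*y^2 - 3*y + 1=35*y^3 + 58*y^2 - 23*y + 2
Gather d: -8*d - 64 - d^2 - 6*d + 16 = -d^2 - 14*d - 48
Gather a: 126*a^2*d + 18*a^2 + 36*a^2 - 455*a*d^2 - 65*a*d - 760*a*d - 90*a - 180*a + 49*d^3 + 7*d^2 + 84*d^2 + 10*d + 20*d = a^2*(126*d + 54) + a*(-455*d^2 - 825*d - 270) + 49*d^3 + 91*d^2 + 30*d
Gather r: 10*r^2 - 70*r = 10*r^2 - 70*r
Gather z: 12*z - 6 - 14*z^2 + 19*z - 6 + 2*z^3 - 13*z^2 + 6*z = 2*z^3 - 27*z^2 + 37*z - 12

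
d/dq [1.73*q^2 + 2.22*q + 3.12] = 3.46*q + 2.22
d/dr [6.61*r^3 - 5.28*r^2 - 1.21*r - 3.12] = 19.83*r^2 - 10.56*r - 1.21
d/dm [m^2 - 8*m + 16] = 2*m - 8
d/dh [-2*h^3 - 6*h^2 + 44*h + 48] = -6*h^2 - 12*h + 44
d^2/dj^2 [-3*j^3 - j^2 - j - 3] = -18*j - 2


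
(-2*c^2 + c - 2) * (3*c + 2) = -6*c^3 - c^2 - 4*c - 4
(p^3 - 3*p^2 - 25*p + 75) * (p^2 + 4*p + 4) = p^5 + p^4 - 33*p^3 - 37*p^2 + 200*p + 300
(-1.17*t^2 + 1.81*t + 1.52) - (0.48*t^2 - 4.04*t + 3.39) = -1.65*t^2 + 5.85*t - 1.87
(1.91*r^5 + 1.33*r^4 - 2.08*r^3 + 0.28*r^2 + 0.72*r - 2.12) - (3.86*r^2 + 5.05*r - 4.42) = 1.91*r^5 + 1.33*r^4 - 2.08*r^3 - 3.58*r^2 - 4.33*r + 2.3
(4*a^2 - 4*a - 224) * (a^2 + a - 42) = 4*a^4 - 396*a^2 - 56*a + 9408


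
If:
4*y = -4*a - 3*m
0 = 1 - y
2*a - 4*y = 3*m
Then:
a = 0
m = -4/3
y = 1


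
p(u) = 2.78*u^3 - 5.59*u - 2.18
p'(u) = 8.34*u^2 - 5.59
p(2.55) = 29.66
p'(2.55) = 48.64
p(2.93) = 51.37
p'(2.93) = 66.01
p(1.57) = -0.20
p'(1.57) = 14.97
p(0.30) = -3.78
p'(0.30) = -4.84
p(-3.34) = -87.09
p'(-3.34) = 87.45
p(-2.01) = -13.52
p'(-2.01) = 28.10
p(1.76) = 3.14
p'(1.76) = 20.24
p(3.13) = 65.57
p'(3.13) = 76.12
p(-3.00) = -60.47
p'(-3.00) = 69.47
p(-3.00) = -60.47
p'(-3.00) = 69.47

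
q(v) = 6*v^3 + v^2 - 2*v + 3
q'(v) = 18*v^2 + 2*v - 2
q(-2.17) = -49.26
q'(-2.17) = 78.42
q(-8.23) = -3257.46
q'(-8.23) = 1200.73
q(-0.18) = 3.36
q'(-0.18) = -1.78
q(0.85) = 5.71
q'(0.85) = 12.70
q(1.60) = 26.94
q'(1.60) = 47.28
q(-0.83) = 1.92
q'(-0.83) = 8.74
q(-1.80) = -25.15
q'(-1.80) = 52.72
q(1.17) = 11.64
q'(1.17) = 24.98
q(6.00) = 1323.00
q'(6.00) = 658.00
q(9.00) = 4440.00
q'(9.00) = 1474.00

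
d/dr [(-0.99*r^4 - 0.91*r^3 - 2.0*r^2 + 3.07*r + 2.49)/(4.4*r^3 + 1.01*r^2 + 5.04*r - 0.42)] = (-4.356*r^6 - 1.9998*r^5 - 7.0879*r^4 - 34.5256*r^3 - 44.9021*r^2 - 3.3498*r - 13.839)/(19.36*r^6 + 8.888*r^5 + 45.3721*r^4 + 6.4848*r^3 + 24.5532*r^2 - 4.2336*r + 0.1764)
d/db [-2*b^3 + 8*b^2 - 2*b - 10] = -6*b^2 + 16*b - 2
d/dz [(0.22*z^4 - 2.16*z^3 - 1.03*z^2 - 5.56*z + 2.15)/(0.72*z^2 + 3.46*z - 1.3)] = (0.3168*z^5 + 0.7284*z^4 - 16.0912*z^3 + 8.8634*z^2 - 0.417999999999999*z - 0.211)/(0.5184*z^4 + 4.9824*z^3 + 10.0996*z^2 - 8.996*z + 1.69)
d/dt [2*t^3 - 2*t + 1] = 6*t^2 - 2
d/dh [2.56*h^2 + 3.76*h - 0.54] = 5.12*h + 3.76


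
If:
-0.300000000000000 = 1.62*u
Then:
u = -0.19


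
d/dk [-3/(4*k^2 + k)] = 3*(8*k + 1)/(k^2*(4*k + 1)^2)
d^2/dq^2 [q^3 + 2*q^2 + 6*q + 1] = 6*q + 4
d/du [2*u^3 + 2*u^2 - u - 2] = 6*u^2 + 4*u - 1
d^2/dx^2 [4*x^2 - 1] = 8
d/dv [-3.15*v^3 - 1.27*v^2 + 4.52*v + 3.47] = -9.45*v^2 - 2.54*v + 4.52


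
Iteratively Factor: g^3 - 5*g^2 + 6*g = (g - 2)*(g^2 - 3*g) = (g - 3)*(g - 2)*(g)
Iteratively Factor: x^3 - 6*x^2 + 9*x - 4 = (x - 1)*(x^2 - 5*x + 4) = (x - 1)^2*(x - 4)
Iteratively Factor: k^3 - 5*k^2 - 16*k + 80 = (k - 4)*(k^2 - k - 20) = (k - 4)*(k + 4)*(k - 5)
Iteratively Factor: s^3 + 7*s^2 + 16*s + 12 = (s + 3)*(s^2 + 4*s + 4) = (s + 2)*(s + 3)*(s + 2)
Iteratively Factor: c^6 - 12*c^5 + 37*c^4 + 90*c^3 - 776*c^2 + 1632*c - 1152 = (c - 4)*(c^5 - 8*c^4 + 5*c^3 + 110*c^2 - 336*c + 288) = (c - 4)*(c + 4)*(c^4 - 12*c^3 + 53*c^2 - 102*c + 72) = (c - 4)*(c - 3)*(c + 4)*(c^3 - 9*c^2 + 26*c - 24) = (c - 4)*(c - 3)*(c - 2)*(c + 4)*(c^2 - 7*c + 12) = (c - 4)^2*(c - 3)*(c - 2)*(c + 4)*(c - 3)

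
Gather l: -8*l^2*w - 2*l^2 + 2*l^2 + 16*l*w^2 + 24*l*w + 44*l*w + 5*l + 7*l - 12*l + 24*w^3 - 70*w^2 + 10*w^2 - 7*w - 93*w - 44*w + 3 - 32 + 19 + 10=-8*l^2*w + l*(16*w^2 + 68*w) + 24*w^3 - 60*w^2 - 144*w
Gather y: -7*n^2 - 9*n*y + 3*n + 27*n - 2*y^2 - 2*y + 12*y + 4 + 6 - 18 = -7*n^2 + 30*n - 2*y^2 + y*(10 - 9*n) - 8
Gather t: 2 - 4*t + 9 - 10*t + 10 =21 - 14*t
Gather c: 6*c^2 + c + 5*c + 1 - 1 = 6*c^2 + 6*c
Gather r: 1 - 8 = -7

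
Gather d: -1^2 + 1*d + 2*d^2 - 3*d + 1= 2*d^2 - 2*d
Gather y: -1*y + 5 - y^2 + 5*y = -y^2 + 4*y + 5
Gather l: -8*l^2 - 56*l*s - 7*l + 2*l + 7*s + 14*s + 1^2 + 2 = -8*l^2 + l*(-56*s - 5) + 21*s + 3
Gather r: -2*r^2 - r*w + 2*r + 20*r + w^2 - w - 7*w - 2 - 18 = -2*r^2 + r*(22 - w) + w^2 - 8*w - 20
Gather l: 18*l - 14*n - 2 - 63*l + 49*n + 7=-45*l + 35*n + 5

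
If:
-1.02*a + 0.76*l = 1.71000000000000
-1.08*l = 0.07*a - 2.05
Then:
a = -0.25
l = 1.91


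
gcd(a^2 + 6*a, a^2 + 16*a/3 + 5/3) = 1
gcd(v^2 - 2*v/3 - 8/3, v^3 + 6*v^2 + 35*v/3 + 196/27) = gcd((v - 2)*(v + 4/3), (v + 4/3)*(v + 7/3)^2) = v + 4/3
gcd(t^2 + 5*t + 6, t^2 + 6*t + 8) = t + 2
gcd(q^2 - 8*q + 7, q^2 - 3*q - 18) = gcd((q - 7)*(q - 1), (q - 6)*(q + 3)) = 1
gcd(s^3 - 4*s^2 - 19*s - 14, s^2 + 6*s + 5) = s + 1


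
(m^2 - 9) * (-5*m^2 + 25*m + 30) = -5*m^4 + 25*m^3 + 75*m^2 - 225*m - 270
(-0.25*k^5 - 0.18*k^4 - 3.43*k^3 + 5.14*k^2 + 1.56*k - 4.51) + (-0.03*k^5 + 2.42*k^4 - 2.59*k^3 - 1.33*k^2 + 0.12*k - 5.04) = -0.28*k^5 + 2.24*k^4 - 6.02*k^3 + 3.81*k^2 + 1.68*k - 9.55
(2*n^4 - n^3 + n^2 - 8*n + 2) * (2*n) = 4*n^5 - 2*n^4 + 2*n^3 - 16*n^2 + 4*n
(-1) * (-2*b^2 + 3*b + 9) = 2*b^2 - 3*b - 9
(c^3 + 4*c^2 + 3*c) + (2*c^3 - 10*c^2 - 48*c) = 3*c^3 - 6*c^2 - 45*c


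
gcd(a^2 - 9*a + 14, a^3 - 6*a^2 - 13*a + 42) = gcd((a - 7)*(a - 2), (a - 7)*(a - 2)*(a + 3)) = a^2 - 9*a + 14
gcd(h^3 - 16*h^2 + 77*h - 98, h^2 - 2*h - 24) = 1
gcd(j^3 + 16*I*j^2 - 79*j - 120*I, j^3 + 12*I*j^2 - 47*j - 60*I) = j^2 + 8*I*j - 15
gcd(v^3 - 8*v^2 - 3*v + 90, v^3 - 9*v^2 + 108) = v^2 - 3*v - 18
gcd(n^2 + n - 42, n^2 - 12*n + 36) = n - 6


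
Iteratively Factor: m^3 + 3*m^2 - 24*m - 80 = (m + 4)*(m^2 - m - 20) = (m - 5)*(m + 4)*(m + 4)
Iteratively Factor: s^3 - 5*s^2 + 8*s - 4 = (s - 2)*(s^2 - 3*s + 2) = (s - 2)*(s - 1)*(s - 2)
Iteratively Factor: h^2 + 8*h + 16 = (h + 4)*(h + 4)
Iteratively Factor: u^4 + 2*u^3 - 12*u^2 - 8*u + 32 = (u - 2)*(u^3 + 4*u^2 - 4*u - 16) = (u - 2)*(u + 4)*(u^2 - 4) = (u - 2)^2*(u + 4)*(u + 2)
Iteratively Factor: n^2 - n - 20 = (n - 5)*(n + 4)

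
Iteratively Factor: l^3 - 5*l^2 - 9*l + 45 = (l - 3)*(l^2 - 2*l - 15) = (l - 5)*(l - 3)*(l + 3)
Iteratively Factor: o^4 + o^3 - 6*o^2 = (o)*(o^3 + o^2 - 6*o) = o*(o - 2)*(o^2 + 3*o) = o*(o - 2)*(o + 3)*(o)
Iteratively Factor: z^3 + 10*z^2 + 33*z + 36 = (z + 4)*(z^2 + 6*z + 9) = (z + 3)*(z + 4)*(z + 3)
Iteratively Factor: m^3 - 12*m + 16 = (m + 4)*(m^2 - 4*m + 4) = (m - 2)*(m + 4)*(m - 2)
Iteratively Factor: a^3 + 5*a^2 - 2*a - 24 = (a - 2)*(a^2 + 7*a + 12) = (a - 2)*(a + 4)*(a + 3)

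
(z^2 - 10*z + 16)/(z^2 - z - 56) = (z - 2)/(z + 7)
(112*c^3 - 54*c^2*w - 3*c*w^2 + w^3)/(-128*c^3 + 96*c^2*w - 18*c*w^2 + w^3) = (7*c + w)/(-8*c + w)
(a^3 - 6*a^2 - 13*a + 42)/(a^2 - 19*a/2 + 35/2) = 2*(a^2 + a - 6)/(2*a - 5)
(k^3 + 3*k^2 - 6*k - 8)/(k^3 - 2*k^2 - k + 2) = (k + 4)/(k - 1)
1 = 1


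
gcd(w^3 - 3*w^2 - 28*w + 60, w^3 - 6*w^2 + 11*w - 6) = w - 2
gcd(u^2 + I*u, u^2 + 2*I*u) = u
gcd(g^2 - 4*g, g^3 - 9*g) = g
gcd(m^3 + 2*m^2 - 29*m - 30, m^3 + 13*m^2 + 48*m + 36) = m^2 + 7*m + 6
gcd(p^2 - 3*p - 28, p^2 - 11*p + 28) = p - 7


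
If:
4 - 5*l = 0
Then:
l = 4/5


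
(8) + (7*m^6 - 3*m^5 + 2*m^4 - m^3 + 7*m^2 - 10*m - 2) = 7*m^6 - 3*m^5 + 2*m^4 - m^3 + 7*m^2 - 10*m + 6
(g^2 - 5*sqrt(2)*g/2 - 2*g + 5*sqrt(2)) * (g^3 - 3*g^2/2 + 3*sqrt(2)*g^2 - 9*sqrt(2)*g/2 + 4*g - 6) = g^5 - 7*g^4/2 + sqrt(2)*g^4/2 - 8*g^3 - 7*sqrt(2)*g^3/4 - 17*sqrt(2)*g^2/2 + 77*g^2/2 - 33*g + 35*sqrt(2)*g - 30*sqrt(2)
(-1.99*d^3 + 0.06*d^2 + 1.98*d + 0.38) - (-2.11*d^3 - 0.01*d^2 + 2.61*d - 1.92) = 0.12*d^3 + 0.07*d^2 - 0.63*d + 2.3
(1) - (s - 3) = 4 - s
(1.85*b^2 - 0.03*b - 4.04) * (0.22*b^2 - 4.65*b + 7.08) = 0.407*b^4 - 8.6091*b^3 + 12.3487*b^2 + 18.5736*b - 28.6032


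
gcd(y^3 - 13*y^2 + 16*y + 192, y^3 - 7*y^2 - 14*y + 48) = y^2 - 5*y - 24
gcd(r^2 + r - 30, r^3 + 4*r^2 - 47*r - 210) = r + 6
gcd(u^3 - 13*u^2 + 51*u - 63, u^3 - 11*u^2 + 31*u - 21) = u^2 - 10*u + 21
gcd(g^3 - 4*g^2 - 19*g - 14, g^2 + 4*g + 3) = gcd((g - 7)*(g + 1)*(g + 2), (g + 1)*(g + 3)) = g + 1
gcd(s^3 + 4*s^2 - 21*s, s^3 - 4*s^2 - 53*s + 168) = s^2 + 4*s - 21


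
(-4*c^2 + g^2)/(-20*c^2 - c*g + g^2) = (4*c^2 - g^2)/(20*c^2 + c*g - g^2)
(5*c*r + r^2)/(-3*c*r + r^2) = (5*c + r)/(-3*c + r)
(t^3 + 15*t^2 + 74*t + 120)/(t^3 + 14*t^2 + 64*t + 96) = (t + 5)/(t + 4)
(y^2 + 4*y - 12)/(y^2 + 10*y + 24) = (y - 2)/(y + 4)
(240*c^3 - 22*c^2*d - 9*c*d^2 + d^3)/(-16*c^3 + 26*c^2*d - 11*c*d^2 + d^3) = (-30*c^2 - c*d + d^2)/(2*c^2 - 3*c*d + d^2)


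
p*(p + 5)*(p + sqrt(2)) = p^3 + sqrt(2)*p^2 + 5*p^2 + 5*sqrt(2)*p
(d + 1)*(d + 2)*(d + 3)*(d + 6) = d^4 + 12*d^3 + 47*d^2 + 72*d + 36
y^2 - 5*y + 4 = (y - 4)*(y - 1)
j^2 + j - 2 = (j - 1)*(j + 2)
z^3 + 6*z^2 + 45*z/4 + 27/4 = (z + 3/2)^2*(z + 3)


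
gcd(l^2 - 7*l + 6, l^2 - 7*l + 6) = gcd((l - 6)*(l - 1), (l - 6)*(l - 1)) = l^2 - 7*l + 6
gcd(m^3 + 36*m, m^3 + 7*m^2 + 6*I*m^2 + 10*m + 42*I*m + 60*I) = m + 6*I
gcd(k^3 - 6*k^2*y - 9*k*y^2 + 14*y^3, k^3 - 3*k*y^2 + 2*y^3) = -k^2 - k*y + 2*y^2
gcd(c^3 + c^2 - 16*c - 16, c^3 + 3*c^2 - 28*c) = c - 4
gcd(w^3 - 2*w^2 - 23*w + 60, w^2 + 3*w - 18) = w - 3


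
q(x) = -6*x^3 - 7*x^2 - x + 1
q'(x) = -18*x^2 - 14*x - 1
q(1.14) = -18.13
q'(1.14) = -40.35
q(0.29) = -0.03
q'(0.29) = -6.57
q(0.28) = 0.04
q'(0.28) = -6.33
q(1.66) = -47.39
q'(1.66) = -73.84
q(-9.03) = 3857.13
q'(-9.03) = -1342.32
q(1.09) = -16.18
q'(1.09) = -37.65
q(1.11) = -16.94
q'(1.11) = -38.72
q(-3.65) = 203.16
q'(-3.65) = -189.70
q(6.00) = -1553.00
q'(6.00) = -733.00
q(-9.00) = 3817.00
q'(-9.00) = -1333.00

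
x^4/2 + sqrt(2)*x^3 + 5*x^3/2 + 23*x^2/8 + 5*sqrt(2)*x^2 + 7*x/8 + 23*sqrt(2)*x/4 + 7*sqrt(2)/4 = (x/2 + 1/2)*(x + 1/2)*(x + 7/2)*(x + 2*sqrt(2))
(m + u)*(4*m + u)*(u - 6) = 4*m^2*u - 24*m^2 + 5*m*u^2 - 30*m*u + u^3 - 6*u^2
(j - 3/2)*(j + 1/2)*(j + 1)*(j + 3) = j^4 + 3*j^3 - 7*j^2/4 - 6*j - 9/4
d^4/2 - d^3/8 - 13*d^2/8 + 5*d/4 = d*(d/2 + 1)*(d - 5/4)*(d - 1)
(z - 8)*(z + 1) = z^2 - 7*z - 8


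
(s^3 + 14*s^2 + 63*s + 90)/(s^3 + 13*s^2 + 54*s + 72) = (s + 5)/(s + 4)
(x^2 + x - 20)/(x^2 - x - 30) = (x - 4)/(x - 6)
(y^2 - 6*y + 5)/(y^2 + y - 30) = (y - 1)/(y + 6)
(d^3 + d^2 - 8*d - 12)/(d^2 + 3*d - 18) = (d^2 + 4*d + 4)/(d + 6)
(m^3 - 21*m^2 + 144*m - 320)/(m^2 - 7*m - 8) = (m^2 - 13*m + 40)/(m + 1)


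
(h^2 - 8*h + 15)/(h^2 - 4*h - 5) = (h - 3)/(h + 1)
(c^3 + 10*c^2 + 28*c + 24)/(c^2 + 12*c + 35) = (c^3 + 10*c^2 + 28*c + 24)/(c^2 + 12*c + 35)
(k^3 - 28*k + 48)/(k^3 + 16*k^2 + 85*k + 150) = (k^2 - 6*k + 8)/(k^2 + 10*k + 25)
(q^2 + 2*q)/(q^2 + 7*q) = (q + 2)/(q + 7)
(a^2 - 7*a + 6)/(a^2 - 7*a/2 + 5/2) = 2*(a - 6)/(2*a - 5)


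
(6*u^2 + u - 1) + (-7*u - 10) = 6*u^2 - 6*u - 11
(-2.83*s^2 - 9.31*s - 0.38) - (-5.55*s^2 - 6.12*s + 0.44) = 2.72*s^2 - 3.19*s - 0.82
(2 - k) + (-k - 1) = 1 - 2*k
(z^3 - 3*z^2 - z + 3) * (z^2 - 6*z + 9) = z^5 - 9*z^4 + 26*z^3 - 18*z^2 - 27*z + 27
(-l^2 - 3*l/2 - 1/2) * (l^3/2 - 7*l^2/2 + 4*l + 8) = -l^5/2 + 11*l^4/4 + l^3 - 49*l^2/4 - 14*l - 4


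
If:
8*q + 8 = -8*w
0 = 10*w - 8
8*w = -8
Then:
No Solution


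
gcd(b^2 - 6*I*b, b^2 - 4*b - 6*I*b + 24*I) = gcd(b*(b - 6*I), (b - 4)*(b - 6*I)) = b - 6*I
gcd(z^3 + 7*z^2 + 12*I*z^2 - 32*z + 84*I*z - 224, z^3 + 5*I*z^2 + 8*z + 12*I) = 1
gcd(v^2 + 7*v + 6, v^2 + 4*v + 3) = v + 1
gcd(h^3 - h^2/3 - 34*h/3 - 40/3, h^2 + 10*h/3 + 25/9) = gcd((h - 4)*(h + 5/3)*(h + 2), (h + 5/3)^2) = h + 5/3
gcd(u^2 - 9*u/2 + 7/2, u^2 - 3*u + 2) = u - 1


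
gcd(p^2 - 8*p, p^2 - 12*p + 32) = p - 8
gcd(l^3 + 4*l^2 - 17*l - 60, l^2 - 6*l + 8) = l - 4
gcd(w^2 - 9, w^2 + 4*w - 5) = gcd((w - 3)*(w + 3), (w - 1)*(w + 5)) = 1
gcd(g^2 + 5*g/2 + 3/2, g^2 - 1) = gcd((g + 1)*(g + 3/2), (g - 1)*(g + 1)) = g + 1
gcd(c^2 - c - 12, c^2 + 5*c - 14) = 1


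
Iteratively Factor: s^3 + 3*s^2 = (s + 3)*(s^2) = s*(s + 3)*(s)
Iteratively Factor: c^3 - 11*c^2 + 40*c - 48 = (c - 4)*(c^2 - 7*c + 12) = (c - 4)*(c - 3)*(c - 4)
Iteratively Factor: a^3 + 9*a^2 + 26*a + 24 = (a + 3)*(a^2 + 6*a + 8) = (a + 2)*(a + 3)*(a + 4)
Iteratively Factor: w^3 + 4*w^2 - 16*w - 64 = (w - 4)*(w^2 + 8*w + 16) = (w - 4)*(w + 4)*(w + 4)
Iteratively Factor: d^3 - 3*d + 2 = (d - 1)*(d^2 + d - 2) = (d - 1)^2*(d + 2)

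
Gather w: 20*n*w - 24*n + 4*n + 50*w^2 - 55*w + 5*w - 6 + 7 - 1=-20*n + 50*w^2 + w*(20*n - 50)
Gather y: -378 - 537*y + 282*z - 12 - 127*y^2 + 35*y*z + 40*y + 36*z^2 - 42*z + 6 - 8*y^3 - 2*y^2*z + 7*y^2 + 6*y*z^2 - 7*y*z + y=-8*y^3 + y^2*(-2*z - 120) + y*(6*z^2 + 28*z - 496) + 36*z^2 + 240*z - 384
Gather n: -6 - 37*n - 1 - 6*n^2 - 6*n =-6*n^2 - 43*n - 7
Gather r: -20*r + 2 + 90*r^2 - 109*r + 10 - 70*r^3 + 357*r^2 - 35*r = -70*r^3 + 447*r^2 - 164*r + 12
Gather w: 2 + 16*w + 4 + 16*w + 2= 32*w + 8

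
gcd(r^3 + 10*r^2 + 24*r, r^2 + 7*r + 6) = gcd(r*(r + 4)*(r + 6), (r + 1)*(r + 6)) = r + 6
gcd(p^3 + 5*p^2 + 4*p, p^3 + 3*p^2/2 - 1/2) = p + 1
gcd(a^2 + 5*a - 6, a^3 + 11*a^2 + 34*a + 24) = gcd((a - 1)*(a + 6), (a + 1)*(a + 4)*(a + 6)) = a + 6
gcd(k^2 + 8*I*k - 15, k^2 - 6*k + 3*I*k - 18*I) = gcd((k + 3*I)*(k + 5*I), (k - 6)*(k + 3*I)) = k + 3*I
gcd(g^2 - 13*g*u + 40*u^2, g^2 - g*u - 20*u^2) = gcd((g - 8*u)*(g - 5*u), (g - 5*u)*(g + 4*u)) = -g + 5*u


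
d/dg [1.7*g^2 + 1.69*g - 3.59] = 3.4*g + 1.69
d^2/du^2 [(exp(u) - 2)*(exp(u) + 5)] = (4*exp(u) + 3)*exp(u)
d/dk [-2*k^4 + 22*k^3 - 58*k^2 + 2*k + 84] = -8*k^3 + 66*k^2 - 116*k + 2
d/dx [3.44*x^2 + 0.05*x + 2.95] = 6.88*x + 0.05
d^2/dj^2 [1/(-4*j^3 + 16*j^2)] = ((j - 4)*(3*j - 4) - (3*j - 8)^2)/(2*j^4*(j - 4)^3)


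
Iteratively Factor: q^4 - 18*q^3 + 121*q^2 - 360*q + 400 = (q - 5)*(q^3 - 13*q^2 + 56*q - 80) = (q - 5)*(q - 4)*(q^2 - 9*q + 20) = (q - 5)^2*(q - 4)*(q - 4)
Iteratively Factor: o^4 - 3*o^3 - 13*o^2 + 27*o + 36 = (o + 1)*(o^3 - 4*o^2 - 9*o + 36) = (o - 3)*(o + 1)*(o^2 - o - 12) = (o - 4)*(o - 3)*(o + 1)*(o + 3)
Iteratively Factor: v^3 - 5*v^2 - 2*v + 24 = (v - 3)*(v^2 - 2*v - 8) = (v - 3)*(v + 2)*(v - 4)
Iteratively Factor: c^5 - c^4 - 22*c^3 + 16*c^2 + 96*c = (c - 4)*(c^4 + 3*c^3 - 10*c^2 - 24*c) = (c - 4)*(c - 3)*(c^3 + 6*c^2 + 8*c) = (c - 4)*(c - 3)*(c + 4)*(c^2 + 2*c) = (c - 4)*(c - 3)*(c + 2)*(c + 4)*(c)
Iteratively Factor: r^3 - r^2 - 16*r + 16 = (r + 4)*(r^2 - 5*r + 4) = (r - 4)*(r + 4)*(r - 1)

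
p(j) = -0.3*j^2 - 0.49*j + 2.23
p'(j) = -0.6*j - 0.49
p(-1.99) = 2.02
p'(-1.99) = 0.70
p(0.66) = 1.78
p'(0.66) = -0.89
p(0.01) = 2.23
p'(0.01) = -0.50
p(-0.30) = 2.35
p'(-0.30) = -0.31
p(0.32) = 2.04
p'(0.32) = -0.68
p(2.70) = -1.28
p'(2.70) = -2.11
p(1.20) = 1.21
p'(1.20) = -1.21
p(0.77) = 1.67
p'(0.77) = -0.95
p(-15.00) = -57.92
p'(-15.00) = 8.51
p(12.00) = -46.85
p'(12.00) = -7.69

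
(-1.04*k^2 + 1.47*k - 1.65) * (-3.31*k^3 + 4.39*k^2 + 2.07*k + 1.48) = 3.4424*k^5 - 9.4313*k^4 + 9.762*k^3 - 5.7398*k^2 - 1.2399*k - 2.442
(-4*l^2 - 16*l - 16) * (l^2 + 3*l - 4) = -4*l^4 - 28*l^3 - 48*l^2 + 16*l + 64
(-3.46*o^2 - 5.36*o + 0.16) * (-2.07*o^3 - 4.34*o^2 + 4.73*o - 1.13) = 7.1622*o^5 + 26.1116*o^4 + 6.5654*o^3 - 22.1374*o^2 + 6.8136*o - 0.1808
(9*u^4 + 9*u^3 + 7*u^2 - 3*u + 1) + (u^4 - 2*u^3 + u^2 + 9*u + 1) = 10*u^4 + 7*u^3 + 8*u^2 + 6*u + 2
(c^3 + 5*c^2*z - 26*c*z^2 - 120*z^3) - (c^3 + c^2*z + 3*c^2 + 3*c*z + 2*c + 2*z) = 4*c^2*z - 3*c^2 - 26*c*z^2 - 3*c*z - 2*c - 120*z^3 - 2*z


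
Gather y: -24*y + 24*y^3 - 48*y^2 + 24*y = 24*y^3 - 48*y^2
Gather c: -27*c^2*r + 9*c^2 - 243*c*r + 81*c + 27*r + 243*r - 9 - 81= c^2*(9 - 27*r) + c*(81 - 243*r) + 270*r - 90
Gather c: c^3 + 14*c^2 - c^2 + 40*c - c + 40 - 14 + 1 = c^3 + 13*c^2 + 39*c + 27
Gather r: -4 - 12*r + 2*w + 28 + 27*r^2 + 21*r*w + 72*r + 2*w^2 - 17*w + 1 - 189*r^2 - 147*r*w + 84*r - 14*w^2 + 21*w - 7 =-162*r^2 + r*(144 - 126*w) - 12*w^2 + 6*w + 18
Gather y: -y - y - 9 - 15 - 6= -2*y - 30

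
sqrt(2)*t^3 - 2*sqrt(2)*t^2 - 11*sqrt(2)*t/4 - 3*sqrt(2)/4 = (t - 3)*(t + 1/2)*(sqrt(2)*t + sqrt(2)/2)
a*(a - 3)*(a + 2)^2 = a^4 + a^3 - 8*a^2 - 12*a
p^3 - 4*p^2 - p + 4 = (p - 4)*(p - 1)*(p + 1)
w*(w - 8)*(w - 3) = w^3 - 11*w^2 + 24*w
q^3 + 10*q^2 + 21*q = q*(q + 3)*(q + 7)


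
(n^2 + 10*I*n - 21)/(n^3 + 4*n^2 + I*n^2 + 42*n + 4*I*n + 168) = (n + 3*I)/(n^2 + n*(4 - 6*I) - 24*I)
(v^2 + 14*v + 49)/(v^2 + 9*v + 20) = (v^2 + 14*v + 49)/(v^2 + 9*v + 20)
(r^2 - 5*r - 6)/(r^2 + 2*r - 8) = (r^2 - 5*r - 6)/(r^2 + 2*r - 8)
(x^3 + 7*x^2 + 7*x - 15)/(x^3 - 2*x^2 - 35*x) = (x^2 + 2*x - 3)/(x*(x - 7))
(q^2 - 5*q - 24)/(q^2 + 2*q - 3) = (q - 8)/(q - 1)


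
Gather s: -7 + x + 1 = x - 6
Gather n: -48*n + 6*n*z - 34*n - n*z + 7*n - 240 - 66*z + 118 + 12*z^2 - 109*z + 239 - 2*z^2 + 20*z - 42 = n*(5*z - 75) + 10*z^2 - 155*z + 75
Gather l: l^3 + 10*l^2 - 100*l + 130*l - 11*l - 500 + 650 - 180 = l^3 + 10*l^2 + 19*l - 30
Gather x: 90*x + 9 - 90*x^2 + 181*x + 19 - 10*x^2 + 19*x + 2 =-100*x^2 + 290*x + 30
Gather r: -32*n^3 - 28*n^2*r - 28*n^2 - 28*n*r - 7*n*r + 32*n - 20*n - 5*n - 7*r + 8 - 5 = -32*n^3 - 28*n^2 + 7*n + r*(-28*n^2 - 35*n - 7) + 3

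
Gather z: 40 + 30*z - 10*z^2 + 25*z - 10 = -10*z^2 + 55*z + 30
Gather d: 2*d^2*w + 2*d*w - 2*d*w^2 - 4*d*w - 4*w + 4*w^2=2*d^2*w + d*(-2*w^2 - 2*w) + 4*w^2 - 4*w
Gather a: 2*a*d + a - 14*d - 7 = a*(2*d + 1) - 14*d - 7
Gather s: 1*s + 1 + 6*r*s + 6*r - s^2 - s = 6*r*s + 6*r - s^2 + 1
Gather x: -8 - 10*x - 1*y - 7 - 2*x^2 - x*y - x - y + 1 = -2*x^2 + x*(-y - 11) - 2*y - 14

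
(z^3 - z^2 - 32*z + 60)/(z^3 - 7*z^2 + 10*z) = (z + 6)/z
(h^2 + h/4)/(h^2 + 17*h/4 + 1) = h/(h + 4)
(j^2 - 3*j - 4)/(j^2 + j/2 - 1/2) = 2*(j - 4)/(2*j - 1)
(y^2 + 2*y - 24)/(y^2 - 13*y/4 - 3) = 4*(y + 6)/(4*y + 3)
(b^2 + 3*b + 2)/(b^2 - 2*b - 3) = (b + 2)/(b - 3)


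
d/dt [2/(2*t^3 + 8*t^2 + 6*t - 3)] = 4*(-3*t^2 - 8*t - 3)/(2*t^3 + 8*t^2 + 6*t - 3)^2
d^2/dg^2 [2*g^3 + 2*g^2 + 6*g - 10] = 12*g + 4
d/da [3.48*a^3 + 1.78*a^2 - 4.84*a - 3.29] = 10.44*a^2 + 3.56*a - 4.84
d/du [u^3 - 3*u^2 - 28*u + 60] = 3*u^2 - 6*u - 28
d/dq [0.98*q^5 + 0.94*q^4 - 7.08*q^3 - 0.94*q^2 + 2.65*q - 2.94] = 4.9*q^4 + 3.76*q^3 - 21.24*q^2 - 1.88*q + 2.65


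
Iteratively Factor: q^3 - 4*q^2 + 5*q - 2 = (q - 1)*(q^2 - 3*q + 2) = (q - 2)*(q - 1)*(q - 1)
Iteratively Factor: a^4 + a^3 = (a)*(a^3 + a^2) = a^2*(a^2 + a) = a^3*(a + 1)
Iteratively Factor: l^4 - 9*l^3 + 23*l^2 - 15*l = (l - 3)*(l^3 - 6*l^2 + 5*l) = (l - 3)*(l - 1)*(l^2 - 5*l) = (l - 5)*(l - 3)*(l - 1)*(l)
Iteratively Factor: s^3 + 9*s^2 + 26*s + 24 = (s + 3)*(s^2 + 6*s + 8) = (s + 2)*(s + 3)*(s + 4)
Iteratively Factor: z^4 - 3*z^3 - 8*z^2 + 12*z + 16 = (z - 2)*(z^3 - z^2 - 10*z - 8) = (z - 4)*(z - 2)*(z^2 + 3*z + 2) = (z - 4)*(z - 2)*(z + 2)*(z + 1)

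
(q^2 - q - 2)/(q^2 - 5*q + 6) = (q + 1)/(q - 3)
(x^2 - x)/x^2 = (x - 1)/x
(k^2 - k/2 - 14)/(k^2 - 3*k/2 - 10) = (2*k + 7)/(2*k + 5)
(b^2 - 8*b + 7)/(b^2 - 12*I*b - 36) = (-b^2 + 8*b - 7)/(-b^2 + 12*I*b + 36)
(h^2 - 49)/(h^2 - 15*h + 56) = (h + 7)/(h - 8)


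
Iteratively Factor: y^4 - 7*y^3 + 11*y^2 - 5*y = (y - 1)*(y^3 - 6*y^2 + 5*y) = (y - 5)*(y - 1)*(y^2 - y) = y*(y - 5)*(y - 1)*(y - 1)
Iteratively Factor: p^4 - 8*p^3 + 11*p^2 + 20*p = (p)*(p^3 - 8*p^2 + 11*p + 20) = p*(p + 1)*(p^2 - 9*p + 20) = p*(p - 4)*(p + 1)*(p - 5)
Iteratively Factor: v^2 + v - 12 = (v - 3)*(v + 4)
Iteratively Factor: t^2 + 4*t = (t + 4)*(t)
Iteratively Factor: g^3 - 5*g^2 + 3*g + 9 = (g - 3)*(g^2 - 2*g - 3) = (g - 3)*(g + 1)*(g - 3)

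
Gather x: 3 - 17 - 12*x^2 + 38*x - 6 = -12*x^2 + 38*x - 20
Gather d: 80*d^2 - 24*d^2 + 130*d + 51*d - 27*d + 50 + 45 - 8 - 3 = 56*d^2 + 154*d + 84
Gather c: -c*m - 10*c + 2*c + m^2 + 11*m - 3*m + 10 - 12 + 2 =c*(-m - 8) + m^2 + 8*m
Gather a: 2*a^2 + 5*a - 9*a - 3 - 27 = 2*a^2 - 4*a - 30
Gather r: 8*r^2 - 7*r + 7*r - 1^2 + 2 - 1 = 8*r^2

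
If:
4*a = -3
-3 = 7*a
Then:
No Solution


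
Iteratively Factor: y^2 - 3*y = (y - 3)*(y)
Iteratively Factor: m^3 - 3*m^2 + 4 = (m - 2)*(m^2 - m - 2) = (m - 2)*(m + 1)*(m - 2)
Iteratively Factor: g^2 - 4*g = (g)*(g - 4)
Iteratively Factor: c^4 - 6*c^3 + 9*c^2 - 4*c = (c - 4)*(c^3 - 2*c^2 + c) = c*(c - 4)*(c^2 - 2*c + 1) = c*(c - 4)*(c - 1)*(c - 1)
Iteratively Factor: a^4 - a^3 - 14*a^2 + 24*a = (a - 2)*(a^3 + a^2 - 12*a) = a*(a - 2)*(a^2 + a - 12) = a*(a - 2)*(a + 4)*(a - 3)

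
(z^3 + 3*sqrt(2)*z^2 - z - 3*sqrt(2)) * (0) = 0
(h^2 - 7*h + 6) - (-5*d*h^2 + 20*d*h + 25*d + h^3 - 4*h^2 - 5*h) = 5*d*h^2 - 20*d*h - 25*d - h^3 + 5*h^2 - 2*h + 6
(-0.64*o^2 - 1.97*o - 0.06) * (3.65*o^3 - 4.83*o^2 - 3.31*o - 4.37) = -2.336*o^5 - 4.0993*o^4 + 11.4145*o^3 + 9.6073*o^2 + 8.8075*o + 0.2622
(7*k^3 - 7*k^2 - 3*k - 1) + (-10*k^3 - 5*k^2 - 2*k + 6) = -3*k^3 - 12*k^2 - 5*k + 5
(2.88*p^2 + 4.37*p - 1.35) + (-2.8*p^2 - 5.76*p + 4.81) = 0.0800000000000001*p^2 - 1.39*p + 3.46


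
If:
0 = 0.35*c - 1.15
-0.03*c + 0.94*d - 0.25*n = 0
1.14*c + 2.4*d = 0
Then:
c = 3.29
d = -1.56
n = -6.26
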